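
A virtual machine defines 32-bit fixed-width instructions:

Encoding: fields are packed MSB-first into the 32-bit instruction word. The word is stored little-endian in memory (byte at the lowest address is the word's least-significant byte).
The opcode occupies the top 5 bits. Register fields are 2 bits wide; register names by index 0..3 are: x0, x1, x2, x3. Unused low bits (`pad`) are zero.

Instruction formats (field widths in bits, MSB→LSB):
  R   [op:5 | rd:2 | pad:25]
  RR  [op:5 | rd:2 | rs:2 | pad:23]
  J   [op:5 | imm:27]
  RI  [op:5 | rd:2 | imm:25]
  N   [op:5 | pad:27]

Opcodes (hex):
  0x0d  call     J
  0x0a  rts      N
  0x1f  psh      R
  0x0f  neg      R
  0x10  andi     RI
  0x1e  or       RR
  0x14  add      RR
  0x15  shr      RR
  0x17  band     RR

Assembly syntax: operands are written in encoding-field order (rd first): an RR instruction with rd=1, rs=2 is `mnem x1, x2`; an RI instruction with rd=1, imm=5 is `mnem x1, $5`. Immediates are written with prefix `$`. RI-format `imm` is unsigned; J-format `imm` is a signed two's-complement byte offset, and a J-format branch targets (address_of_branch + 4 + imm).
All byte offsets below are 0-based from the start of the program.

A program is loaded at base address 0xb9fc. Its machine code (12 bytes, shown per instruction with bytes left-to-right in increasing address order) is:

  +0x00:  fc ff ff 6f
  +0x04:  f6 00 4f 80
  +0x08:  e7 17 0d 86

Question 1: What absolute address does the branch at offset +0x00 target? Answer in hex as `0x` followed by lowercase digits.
0xb9fc

[00] fc ff ff 6f → 0x6ffffffc
  top 5b → 0xd → call [J]
  imm@[26:0]=0x7fffffc (s27→-4) ⇒ $-4
  target = base 0xb9fc + off 0x00 + 4 + imm -4 = 0xb9fc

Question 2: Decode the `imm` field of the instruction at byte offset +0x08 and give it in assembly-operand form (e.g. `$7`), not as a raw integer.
$858087

+0x08: e7 17 0d 86 ⇒ word 0x860d17e7 (little)
  op=0x860d17e7>>27=0x10 ⇒ andi (RI)
  rd: (w>>25)&0x3=0x3 → x3
  imm: (w>>0)&0x1ffffff=0xd17e7 → $858087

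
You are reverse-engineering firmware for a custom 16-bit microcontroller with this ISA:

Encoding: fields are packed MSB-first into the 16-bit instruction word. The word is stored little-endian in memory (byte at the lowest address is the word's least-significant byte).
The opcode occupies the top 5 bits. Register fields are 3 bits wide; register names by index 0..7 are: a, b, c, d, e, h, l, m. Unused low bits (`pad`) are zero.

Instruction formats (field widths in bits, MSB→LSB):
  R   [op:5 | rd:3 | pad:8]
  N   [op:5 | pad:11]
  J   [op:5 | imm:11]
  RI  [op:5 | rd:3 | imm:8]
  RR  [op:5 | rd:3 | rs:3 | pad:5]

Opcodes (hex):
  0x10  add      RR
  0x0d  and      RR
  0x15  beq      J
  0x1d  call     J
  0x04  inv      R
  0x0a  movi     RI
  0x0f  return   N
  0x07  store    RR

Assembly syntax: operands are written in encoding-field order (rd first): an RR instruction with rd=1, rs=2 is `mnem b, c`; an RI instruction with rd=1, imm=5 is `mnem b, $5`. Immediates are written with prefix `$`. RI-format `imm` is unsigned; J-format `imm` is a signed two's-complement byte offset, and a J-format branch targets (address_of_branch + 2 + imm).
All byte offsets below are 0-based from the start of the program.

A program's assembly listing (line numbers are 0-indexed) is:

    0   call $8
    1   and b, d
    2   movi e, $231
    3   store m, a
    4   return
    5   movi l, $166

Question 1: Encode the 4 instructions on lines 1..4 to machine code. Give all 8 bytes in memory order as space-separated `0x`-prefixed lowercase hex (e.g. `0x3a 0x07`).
1. and fields op=0xd:5|rd=1:3|rs=3:3|pad=0:5 → word 6960h → 60 69
2. movi fields op=0xa:5|rd=4:3|imm=231:8 → word 54e7h → e7 54
3. store fields op=0x7:5|rd=7:3|rs=0:3|pad=0:5 → word 3f00h → 00 3f
4. return fields op=0xf:5|pad=0:11 → word 7800h → 00 78

0x60 0x69 0xe7 0x54 0x00 0x3f 0x00 0x78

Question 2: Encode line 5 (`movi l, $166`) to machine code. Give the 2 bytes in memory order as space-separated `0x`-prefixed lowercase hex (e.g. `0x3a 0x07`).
0xa6 0x56

5. movi fields op=0xa:5|rd=6:3|imm=166:8 → word 56a6h → a6 56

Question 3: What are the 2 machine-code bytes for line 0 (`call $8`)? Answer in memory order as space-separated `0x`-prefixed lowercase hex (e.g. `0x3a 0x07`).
0x08 0xe8

0. call fields op=0x1d:5|imm=8:11 → word e808h → 08 e8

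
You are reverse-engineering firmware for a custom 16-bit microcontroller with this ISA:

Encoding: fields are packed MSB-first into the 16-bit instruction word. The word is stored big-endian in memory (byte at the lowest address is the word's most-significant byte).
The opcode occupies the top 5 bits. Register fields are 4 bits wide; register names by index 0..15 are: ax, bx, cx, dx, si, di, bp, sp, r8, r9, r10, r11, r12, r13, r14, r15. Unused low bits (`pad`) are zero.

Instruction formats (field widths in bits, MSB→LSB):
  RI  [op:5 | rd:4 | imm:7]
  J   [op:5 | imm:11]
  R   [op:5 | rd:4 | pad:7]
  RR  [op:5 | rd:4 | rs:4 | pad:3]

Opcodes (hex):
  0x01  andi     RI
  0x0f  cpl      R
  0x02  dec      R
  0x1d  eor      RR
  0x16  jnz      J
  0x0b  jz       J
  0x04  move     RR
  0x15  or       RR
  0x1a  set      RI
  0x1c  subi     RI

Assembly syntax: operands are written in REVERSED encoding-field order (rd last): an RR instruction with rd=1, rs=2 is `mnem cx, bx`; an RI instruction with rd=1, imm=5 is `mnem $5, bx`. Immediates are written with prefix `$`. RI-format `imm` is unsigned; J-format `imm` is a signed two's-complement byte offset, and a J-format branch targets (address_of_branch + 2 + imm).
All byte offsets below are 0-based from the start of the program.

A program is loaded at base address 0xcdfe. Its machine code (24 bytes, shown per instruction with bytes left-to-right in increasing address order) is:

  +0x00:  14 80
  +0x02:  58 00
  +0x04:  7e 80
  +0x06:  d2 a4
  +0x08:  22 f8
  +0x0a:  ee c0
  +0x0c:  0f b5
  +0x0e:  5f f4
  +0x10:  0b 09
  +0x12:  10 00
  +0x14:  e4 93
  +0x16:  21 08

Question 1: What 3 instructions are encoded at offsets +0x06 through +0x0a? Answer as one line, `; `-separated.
set $36, di; move r15, di; eor r8, r13

[06] d2 a4 → 0xd2a4
  op=0xd2a4>>11=0x1a ⇒ set (RI)
  rd: (w>>7)&0xf=0x5 → di
  imm: (w>>0)&0x7f=0x24 → $36
[08] 22 f8 → 0x22f8
  op=0x22f8>>11=0x4 ⇒ move (RR)
  rd: (w>>7)&0xf=0x5 → di
  rs: (w>>3)&0xf=0xf → r15
[0a] ee c0 → 0xeec0
  op=0xeec0>>11=0x1d ⇒ eor (RR)
  rd: (w>>7)&0xf=0xd → r13
  rs: (w>>3)&0xf=0x8 → r8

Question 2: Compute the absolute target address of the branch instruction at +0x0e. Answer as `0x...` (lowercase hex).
@+0e  big-endian(5f f4) = 0x5ff4
  opcode bits[15:11]=0xb: jz/J
  imm: (w>>0)&0x7ff=0x7f4 (s11→-12) → $-12
  target = base 0xcdfe + off 0x0e + 2 + imm -12 = 0xce02

0xce02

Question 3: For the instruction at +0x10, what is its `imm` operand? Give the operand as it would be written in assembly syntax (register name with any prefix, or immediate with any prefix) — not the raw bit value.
$9

+0x10: 0b 09 ⇒ word 0x0b09 (big)
  top 5b → 0x1 → andi [RI]
  [10:7] rd=6 = bp
  [6:0] imm=9 = $9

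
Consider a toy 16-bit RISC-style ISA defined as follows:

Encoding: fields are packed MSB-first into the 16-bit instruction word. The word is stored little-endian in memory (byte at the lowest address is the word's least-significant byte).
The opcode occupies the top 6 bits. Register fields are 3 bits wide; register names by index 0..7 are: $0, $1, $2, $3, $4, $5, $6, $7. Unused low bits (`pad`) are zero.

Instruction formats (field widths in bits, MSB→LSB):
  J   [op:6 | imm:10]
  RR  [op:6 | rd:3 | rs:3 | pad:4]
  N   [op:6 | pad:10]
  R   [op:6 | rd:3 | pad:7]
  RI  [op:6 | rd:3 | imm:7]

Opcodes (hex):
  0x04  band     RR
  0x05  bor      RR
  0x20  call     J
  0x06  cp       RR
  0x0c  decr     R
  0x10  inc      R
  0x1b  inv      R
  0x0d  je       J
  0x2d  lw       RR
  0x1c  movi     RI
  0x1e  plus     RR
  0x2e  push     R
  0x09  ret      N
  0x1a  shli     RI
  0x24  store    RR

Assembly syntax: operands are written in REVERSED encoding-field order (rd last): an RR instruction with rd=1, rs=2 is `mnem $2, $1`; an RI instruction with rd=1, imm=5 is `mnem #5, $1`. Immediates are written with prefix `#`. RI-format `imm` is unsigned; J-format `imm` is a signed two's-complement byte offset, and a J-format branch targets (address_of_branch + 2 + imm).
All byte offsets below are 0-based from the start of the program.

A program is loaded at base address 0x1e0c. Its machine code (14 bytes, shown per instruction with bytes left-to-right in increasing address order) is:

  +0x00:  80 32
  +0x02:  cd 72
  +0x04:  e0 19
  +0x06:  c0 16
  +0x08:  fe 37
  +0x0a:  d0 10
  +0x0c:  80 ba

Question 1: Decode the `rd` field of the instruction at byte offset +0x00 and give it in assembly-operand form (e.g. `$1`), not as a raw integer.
[00] 80 32 → 0x3280
  top 6b → 0xc → decr [R]
  rd@[9:7]=0x5 ⇒ $5

$5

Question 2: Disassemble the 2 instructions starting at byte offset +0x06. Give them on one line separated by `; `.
off 0x06: read c0 16 as little → 0x16c0
  opcode bits[15:10]=0x5: bor/RR
  rd@[9:7]=0x5 ⇒ $5
  rs@[6:4]=0x4 ⇒ $4
off 0x08: read fe 37 as little → 0x37fe
  opcode bits[15:10]=0xd: je/J
  imm@[9:0]=0x3fe (s10→-2) ⇒ #-2

bor $4, $5; je #-2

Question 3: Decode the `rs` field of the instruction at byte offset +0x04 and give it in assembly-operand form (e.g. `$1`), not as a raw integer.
+0x04: e0 19 ⇒ word 0x19e0 (little)
  opcode bits[15:10]=0x6: cp/RR
  rd: (w>>7)&0x7=0x3 → $3
  rs: (w>>4)&0x7=0x6 → $6

$6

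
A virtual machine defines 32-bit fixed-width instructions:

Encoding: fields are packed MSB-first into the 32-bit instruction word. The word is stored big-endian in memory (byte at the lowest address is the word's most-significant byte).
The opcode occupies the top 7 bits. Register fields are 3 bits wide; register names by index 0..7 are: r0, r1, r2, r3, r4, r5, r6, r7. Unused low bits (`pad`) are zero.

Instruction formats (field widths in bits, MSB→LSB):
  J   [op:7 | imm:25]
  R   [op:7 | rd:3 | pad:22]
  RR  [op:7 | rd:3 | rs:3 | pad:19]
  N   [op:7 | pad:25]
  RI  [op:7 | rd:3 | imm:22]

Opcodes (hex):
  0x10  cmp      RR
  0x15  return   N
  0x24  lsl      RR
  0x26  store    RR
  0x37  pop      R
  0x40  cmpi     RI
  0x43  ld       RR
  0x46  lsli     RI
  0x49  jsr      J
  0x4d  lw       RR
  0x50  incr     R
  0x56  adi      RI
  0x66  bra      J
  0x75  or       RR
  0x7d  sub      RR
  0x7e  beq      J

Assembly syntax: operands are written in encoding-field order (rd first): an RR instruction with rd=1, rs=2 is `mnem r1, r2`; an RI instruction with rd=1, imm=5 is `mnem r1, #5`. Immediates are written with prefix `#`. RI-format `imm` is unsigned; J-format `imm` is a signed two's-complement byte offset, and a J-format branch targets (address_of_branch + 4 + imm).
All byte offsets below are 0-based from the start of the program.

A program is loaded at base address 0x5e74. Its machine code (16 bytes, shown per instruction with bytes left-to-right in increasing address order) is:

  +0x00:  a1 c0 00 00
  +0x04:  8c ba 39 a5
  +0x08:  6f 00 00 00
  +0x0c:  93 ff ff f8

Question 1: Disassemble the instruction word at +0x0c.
[0c] 93 ff ff f8 → 0x93fffff8
  op=0x93fffff8>>25=0x49 ⇒ jsr (J)
  [24:0] imm=33554424 (s25→-8) = #-8

jsr #-8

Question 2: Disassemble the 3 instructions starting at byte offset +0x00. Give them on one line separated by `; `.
incr r7; lsli r2, #3815845; pop r4

[00] a1 c0 00 00 → 0xa1c00000
  opcode bits[31:25]=0x50: incr/R
  rd: (w>>22)&0x7=0x7 → r7
[04] 8c ba 39 a5 → 0x8cba39a5
  opcode bits[31:25]=0x46: lsli/RI
  rd: (w>>22)&0x7=0x2 → r2
  imm: (w>>0)&0x3fffff=0x3a39a5 → #3815845
[08] 6f 00 00 00 → 0x6f000000
  opcode bits[31:25]=0x37: pop/R
  rd: (w>>22)&0x7=0x4 → r4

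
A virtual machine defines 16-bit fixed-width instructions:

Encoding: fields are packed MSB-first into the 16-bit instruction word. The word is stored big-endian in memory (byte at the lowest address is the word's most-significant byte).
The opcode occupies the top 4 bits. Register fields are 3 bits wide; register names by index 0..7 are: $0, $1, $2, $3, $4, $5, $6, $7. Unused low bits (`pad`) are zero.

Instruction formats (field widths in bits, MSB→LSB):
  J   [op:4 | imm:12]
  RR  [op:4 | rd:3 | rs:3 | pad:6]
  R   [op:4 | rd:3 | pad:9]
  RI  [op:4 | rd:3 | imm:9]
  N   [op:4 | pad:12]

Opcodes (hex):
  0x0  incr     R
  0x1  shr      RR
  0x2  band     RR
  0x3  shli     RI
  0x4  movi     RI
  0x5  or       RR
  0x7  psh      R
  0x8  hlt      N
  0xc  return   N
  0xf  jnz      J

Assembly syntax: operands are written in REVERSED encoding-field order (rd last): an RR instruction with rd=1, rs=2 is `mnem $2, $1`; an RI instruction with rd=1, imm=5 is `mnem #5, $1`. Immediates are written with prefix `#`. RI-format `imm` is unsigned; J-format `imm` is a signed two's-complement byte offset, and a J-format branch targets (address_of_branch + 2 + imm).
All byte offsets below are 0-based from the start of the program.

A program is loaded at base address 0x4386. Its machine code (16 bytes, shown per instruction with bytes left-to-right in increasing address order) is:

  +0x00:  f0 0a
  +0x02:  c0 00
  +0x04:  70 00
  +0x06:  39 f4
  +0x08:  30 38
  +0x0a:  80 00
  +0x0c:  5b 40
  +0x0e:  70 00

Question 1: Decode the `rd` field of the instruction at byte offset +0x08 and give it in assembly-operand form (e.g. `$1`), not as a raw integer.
$0

@+08  big-endian(30 38) = 0x3038
  top 4b → 0x3 → shli [RI]
  rd: (w>>9)&0x7=0x0 → $0
  imm: (w>>0)&0x1ff=0x38 → #56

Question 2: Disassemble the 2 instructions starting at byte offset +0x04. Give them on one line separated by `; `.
psh $0; shli #500, $4

@+04  big-endian(70 00) = 0x7000
  opcode bits[15:12]=0x7: psh/R
  rd: (w>>9)&0x7=0x0 → $0
@+06  big-endian(39 f4) = 0x39f4
  opcode bits[15:12]=0x3: shli/RI
  rd: (w>>9)&0x7=0x4 → $4
  imm: (w>>0)&0x1ff=0x1f4 → #500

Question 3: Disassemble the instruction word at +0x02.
return

@+02  big-endian(c0 00) = 0xc000
  op=0xc000>>12=0xc ⇒ return (N)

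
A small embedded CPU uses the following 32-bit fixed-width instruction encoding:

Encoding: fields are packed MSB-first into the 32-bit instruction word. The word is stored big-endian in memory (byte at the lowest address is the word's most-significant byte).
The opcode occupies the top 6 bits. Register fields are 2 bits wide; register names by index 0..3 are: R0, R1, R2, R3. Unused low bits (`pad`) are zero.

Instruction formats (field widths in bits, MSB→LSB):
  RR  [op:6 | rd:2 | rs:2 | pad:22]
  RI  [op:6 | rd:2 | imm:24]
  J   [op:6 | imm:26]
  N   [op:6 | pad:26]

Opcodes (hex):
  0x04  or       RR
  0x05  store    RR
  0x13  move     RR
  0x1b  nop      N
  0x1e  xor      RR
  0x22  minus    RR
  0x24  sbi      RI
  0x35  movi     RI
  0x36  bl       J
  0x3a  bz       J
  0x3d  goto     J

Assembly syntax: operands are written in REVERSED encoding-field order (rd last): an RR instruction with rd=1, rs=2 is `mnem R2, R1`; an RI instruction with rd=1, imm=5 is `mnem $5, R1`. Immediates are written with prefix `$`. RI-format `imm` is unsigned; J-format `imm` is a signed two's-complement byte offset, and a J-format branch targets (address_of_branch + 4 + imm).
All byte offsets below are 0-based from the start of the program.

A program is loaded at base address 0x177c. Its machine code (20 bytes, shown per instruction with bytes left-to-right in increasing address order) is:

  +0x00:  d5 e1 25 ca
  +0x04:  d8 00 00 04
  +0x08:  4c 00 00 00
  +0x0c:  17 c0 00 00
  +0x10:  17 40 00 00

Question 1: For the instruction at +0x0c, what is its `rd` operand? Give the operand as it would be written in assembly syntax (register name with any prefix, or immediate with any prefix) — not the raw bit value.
R3

@+0c  big-endian(17 c0 00 00) = 0x17c00000
  top 6b → 0x5 → store [RR]
  rd: (w>>24)&0x3=0x3 → R3
  rs: (w>>22)&0x3=0x3 → R3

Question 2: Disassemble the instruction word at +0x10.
off 0x10: read 17 40 00 00 as big → 0x17400000
  top 6b → 0x5 → store [RR]
  [25:24] rd=3 = R3
  [23:22] rs=1 = R1

store R1, R3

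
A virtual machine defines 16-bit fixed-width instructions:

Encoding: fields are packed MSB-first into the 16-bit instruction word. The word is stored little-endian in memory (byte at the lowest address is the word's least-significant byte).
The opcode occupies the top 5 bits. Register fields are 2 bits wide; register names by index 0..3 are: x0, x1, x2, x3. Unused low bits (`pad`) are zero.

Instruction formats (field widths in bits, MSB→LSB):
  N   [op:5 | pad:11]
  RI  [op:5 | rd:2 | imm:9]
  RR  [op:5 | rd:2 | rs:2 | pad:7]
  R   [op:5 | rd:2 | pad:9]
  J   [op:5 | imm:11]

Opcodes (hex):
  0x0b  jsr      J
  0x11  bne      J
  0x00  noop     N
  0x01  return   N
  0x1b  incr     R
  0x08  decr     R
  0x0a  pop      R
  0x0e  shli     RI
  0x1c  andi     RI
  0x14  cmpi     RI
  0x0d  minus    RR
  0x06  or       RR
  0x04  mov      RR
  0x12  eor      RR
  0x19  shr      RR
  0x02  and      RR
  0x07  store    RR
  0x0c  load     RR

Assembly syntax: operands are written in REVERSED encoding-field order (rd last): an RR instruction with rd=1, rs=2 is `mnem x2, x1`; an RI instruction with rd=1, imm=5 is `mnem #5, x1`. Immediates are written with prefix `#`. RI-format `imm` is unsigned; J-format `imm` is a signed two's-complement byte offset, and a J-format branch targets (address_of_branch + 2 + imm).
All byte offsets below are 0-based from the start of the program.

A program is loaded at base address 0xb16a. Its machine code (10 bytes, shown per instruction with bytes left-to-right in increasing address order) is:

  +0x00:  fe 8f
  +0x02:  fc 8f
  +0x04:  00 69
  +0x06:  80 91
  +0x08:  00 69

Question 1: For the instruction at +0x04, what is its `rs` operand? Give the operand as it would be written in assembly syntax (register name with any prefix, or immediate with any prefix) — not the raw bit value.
x2

+0x04: 00 69 ⇒ word 0x6900 (little)
  op=0x6900>>11=0xd ⇒ minus (RR)
  rd: (w>>9)&0x3=0x0 → x0
  rs: (w>>7)&0x3=0x2 → x2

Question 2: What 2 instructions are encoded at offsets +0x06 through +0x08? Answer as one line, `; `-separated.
eor x3, x0; minus x2, x0

[06] 80 91 → 0x9180
  op=0x9180>>11=0x12 ⇒ eor (RR)
  [10:9] rd=0 = x0
  [8:7] rs=3 = x3
[08] 00 69 → 0x6900
  op=0x6900>>11=0xd ⇒ minus (RR)
  [10:9] rd=0 = x0
  [8:7] rs=2 = x2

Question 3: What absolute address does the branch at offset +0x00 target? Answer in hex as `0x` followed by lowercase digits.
+0x00: fe 8f ⇒ word 0x8ffe (little)
  op=0x8ffe>>11=0x11 ⇒ bne (J)
  imm: (w>>0)&0x7ff=0x7fe (s11→-2) → #-2
  target = base 0xb16a + off 0x00 + 2 + imm -2 = 0xb16a

0xb16a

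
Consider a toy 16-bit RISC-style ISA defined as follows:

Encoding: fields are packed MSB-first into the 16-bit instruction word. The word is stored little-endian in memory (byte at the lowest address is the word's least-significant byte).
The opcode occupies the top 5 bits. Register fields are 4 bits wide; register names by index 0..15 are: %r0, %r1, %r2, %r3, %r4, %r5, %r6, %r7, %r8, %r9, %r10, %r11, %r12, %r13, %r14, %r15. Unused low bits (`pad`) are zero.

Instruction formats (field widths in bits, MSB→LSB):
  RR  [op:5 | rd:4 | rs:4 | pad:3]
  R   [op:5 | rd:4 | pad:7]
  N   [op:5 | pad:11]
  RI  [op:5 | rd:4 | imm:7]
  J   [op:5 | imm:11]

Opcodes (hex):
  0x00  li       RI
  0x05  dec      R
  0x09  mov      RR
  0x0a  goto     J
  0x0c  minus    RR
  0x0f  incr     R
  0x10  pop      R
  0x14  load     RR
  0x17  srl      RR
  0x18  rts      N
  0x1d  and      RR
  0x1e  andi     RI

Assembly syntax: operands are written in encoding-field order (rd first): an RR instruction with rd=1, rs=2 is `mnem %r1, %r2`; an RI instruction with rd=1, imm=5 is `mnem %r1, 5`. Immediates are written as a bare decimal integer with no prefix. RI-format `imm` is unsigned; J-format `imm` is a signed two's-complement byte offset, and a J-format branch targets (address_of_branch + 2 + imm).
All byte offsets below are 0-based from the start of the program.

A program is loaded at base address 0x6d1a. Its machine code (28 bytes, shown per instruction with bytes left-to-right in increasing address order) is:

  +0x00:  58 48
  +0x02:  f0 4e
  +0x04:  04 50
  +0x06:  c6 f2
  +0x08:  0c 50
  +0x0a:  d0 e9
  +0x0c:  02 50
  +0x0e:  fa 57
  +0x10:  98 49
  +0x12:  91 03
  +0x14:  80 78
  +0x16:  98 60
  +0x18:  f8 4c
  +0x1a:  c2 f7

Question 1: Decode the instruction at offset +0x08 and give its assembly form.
@+08  little-endian(0c 50) = 0x500c
  op=0x500c>>11=0xa ⇒ goto (J)
  imm: (w>>0)&0x7ff=0xc → 12

goto 12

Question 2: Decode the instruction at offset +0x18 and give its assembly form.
+0x18: f8 4c ⇒ word 0x4cf8 (little)
  op=0x4cf8>>11=0x9 ⇒ mov (RR)
  rd: (w>>7)&0xf=0x9 → %r9
  rs: (w>>3)&0xf=0xf → %r15

mov %r9, %r15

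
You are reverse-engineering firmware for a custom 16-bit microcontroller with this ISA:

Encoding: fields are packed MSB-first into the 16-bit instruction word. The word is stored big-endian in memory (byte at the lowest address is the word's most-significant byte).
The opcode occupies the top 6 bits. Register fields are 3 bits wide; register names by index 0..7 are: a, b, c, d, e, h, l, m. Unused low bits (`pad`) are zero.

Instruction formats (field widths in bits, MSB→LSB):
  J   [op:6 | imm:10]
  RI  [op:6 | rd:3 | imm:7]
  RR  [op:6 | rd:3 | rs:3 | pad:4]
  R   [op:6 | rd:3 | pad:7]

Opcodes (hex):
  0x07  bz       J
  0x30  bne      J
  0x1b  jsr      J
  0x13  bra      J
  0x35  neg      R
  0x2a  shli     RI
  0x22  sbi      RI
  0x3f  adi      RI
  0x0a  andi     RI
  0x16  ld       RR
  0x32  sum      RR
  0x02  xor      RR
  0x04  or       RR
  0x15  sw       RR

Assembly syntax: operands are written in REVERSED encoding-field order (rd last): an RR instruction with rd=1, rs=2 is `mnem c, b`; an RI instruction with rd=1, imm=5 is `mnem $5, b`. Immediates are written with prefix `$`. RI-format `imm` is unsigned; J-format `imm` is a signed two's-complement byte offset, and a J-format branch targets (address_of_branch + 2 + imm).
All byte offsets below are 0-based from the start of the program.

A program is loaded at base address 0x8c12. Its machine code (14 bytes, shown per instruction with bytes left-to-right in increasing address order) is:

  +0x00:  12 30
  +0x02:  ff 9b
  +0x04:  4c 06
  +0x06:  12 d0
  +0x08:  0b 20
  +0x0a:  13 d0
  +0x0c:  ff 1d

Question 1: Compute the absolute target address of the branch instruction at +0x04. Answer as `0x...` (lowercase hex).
0x8c1e

+0x04: 4c 06 ⇒ word 0x4c06 (big)
  top 6b → 0x13 → bra [J]
  [9:0] imm=6 = $6
  target = base 0x8c12 + off 0x04 + 2 + imm 6 = 0x8c1e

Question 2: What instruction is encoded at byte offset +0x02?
off 0x02: read ff 9b as big → 0xff9b
  opcode bits[15:10]=0x3f: adi/RI
  rd: (w>>7)&0x7=0x7 → m
  imm: (w>>0)&0x7f=0x1b → $27

adi $27, m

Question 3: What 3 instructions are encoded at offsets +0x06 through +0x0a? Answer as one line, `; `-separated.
+0x06: 12 d0 ⇒ word 0x12d0 (big)
  op=0x12d0>>10=0x4 ⇒ or (RR)
  rd: (w>>7)&0x7=0x5 → h
  rs: (w>>4)&0x7=0x5 → h
+0x08: 0b 20 ⇒ word 0x0b20 (big)
  op=0x0b20>>10=0x2 ⇒ xor (RR)
  rd: (w>>7)&0x7=0x6 → l
  rs: (w>>4)&0x7=0x2 → c
+0x0a: 13 d0 ⇒ word 0x13d0 (big)
  op=0x13d0>>10=0x4 ⇒ or (RR)
  rd: (w>>7)&0x7=0x7 → m
  rs: (w>>4)&0x7=0x5 → h

or h, h; xor c, l; or h, m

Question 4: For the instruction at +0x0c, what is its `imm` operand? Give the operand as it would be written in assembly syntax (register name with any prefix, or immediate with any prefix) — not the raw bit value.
+0x0c: ff 1d ⇒ word 0xff1d (big)
  op=0xff1d>>10=0x3f ⇒ adi (RI)
  rd: (w>>7)&0x7=0x6 → l
  imm: (w>>0)&0x7f=0x1d → $29

$29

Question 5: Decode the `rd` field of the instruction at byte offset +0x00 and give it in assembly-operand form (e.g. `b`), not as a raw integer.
off 0x00: read 12 30 as big → 0x1230
  top 6b → 0x4 → or [RR]
  rd@[9:7]=0x4 ⇒ e
  rs@[6:4]=0x3 ⇒ d

e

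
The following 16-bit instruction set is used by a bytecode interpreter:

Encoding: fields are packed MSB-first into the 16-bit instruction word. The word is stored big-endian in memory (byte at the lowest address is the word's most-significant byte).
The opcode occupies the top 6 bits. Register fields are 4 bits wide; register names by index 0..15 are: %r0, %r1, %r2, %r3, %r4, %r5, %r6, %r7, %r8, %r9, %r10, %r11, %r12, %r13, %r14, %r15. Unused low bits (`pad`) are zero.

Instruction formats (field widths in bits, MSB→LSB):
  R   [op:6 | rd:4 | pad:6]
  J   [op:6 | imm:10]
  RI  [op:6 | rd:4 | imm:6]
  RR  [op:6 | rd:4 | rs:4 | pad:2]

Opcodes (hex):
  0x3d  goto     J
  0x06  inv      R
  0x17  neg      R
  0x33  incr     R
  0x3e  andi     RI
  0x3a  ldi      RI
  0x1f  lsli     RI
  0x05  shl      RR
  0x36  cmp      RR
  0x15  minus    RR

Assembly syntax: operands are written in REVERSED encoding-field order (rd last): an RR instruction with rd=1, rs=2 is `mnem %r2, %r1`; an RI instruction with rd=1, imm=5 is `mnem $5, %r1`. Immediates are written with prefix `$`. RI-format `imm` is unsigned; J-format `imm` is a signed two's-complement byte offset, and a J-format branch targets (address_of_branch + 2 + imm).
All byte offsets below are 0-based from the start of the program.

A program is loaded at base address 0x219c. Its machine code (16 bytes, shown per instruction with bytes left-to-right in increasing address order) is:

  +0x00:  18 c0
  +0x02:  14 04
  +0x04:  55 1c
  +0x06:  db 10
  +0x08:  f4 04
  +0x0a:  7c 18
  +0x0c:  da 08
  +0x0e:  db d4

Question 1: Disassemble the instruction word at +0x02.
+0x02: 14 04 ⇒ word 0x1404 (big)
  opcode bits[15:10]=0x5: shl/RR
  rd@[9:6]=0x0 ⇒ %r0
  rs@[5:2]=0x1 ⇒ %r1

shl %r1, %r0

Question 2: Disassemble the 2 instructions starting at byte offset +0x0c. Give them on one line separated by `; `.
[0c] da 08 → 0xda08
  top 6b → 0x36 → cmp [RR]
  [9:6] rd=8 = %r8
  [5:2] rs=2 = %r2
[0e] db d4 → 0xdbd4
  top 6b → 0x36 → cmp [RR]
  [9:6] rd=15 = %r15
  [5:2] rs=5 = %r5

cmp %r2, %r8; cmp %r5, %r15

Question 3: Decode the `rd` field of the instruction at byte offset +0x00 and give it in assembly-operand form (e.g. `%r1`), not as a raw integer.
off 0x00: read 18 c0 as big → 0x18c0
  op=0x18c0>>10=0x6 ⇒ inv (R)
  [9:6] rd=3 = %r3

%r3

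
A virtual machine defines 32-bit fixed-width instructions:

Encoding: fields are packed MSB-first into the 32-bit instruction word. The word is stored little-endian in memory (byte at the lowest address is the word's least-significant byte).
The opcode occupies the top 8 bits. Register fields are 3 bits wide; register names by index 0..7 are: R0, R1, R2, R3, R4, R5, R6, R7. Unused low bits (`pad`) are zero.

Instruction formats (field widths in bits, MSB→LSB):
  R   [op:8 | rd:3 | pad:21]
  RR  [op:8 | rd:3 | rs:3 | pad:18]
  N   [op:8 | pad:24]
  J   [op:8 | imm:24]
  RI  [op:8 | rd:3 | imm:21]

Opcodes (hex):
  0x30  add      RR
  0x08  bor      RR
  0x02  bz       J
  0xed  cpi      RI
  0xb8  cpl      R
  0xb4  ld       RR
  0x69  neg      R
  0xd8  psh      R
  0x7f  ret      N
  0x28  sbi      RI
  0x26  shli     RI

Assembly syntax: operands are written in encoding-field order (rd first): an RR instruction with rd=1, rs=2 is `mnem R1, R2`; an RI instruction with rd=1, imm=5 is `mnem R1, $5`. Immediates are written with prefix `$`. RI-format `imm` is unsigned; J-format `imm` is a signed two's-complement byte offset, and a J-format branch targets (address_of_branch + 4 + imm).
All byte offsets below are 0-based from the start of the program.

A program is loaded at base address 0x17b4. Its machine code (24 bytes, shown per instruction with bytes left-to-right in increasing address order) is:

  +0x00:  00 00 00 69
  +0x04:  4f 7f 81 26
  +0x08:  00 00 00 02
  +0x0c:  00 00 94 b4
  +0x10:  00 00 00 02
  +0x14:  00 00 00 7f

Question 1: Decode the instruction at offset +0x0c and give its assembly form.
ld R4, R5

+0x0c: 00 00 94 b4 ⇒ word 0xb4940000 (little)
  opcode bits[31:24]=0xb4: ld/RR
  [23:21] rd=4 = R4
  [20:18] rs=5 = R5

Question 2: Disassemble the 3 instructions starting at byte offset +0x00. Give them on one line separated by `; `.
off 0x00: read 00 00 00 69 as little → 0x69000000
  top 8b → 0x69 → neg [R]
  rd@[23:21]=0x0 ⇒ R0
off 0x04: read 4f 7f 81 26 as little → 0x26817f4f
  top 8b → 0x26 → shli [RI]
  rd@[23:21]=0x4 ⇒ R4
  imm@[20:0]=0x17f4f ⇒ $98127
off 0x08: read 00 00 00 02 as little → 0x02000000
  top 8b → 0x2 → bz [J]
  imm@[23:0]=0x0 ⇒ $0

neg R0; shli R4, $98127; bz $0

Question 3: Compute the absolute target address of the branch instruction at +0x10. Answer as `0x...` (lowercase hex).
+0x10: 00 00 00 02 ⇒ word 0x02000000 (little)
  opcode bits[31:24]=0x2: bz/J
  [23:0] imm=0 = $0
  target = base 0x17b4 + off 0x10 + 4 + imm 0 = 0x17c8

0x17c8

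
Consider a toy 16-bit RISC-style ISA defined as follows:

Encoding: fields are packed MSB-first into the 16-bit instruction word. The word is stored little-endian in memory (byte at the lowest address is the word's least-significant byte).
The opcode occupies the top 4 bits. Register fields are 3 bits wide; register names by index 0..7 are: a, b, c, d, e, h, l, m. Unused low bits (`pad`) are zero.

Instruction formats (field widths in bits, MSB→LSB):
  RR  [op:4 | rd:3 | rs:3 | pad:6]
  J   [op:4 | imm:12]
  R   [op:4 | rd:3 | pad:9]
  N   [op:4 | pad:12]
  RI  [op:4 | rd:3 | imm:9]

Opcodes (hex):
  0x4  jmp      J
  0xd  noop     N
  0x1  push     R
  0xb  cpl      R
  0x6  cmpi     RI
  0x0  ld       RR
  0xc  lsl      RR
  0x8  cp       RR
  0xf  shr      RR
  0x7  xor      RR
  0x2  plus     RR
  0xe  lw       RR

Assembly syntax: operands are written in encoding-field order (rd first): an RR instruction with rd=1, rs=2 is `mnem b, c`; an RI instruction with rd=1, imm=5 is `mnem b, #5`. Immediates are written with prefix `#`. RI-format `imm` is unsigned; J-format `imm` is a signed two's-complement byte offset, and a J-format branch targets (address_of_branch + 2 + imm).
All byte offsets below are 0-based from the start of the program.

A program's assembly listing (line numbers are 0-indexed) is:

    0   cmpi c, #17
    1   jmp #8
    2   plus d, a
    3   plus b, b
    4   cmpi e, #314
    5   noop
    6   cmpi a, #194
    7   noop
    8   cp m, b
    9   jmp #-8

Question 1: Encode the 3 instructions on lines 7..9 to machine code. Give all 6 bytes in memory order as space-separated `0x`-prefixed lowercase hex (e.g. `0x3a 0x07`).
L7: noop op=0xd:4|pad=0:12 ⇒ 0xd000 ⇒ little 00 d0
L8: cp op=0x8:4|rd=7:3|rs=1:3|pad=0:6 ⇒ 0x8e40 ⇒ little 40 8e
L9: jmp op=0x4:4|imm=-8:12 ⇒ 0x4ff8 ⇒ little f8 4f

0x00 0xd0 0x40 0x8e 0xf8 0x4f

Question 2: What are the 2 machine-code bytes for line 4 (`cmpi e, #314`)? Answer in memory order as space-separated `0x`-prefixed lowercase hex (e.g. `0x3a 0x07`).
4. cmpi fields op=0x6:4|rd=4:3|imm=314:9 → word 693ah → 3a 69

0x3a 0x69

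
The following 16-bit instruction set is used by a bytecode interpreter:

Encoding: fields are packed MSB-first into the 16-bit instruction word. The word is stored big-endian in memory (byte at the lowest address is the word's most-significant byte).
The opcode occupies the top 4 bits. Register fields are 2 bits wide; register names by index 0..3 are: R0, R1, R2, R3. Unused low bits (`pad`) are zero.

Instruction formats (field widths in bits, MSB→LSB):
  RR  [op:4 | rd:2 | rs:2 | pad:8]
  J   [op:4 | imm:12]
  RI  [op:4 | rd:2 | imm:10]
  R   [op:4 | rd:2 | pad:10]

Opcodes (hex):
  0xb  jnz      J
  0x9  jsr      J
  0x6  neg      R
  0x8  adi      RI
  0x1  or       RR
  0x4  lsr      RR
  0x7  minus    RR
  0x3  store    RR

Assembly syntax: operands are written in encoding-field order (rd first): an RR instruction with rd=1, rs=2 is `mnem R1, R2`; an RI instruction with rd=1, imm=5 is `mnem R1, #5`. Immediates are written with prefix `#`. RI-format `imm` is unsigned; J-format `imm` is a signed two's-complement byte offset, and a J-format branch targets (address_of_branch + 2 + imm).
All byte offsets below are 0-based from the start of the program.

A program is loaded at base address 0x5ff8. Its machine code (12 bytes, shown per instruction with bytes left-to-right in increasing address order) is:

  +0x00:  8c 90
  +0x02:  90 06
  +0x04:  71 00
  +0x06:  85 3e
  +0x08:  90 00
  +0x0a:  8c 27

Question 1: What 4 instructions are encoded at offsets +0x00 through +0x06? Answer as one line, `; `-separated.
[00] 8c 90 → 0x8c90
  op=0x8c90>>12=0x8 ⇒ adi (RI)
  [11:10] rd=3 = R3
  [9:0] imm=144 = #144
[02] 90 06 → 0x9006
  op=0x9006>>12=0x9 ⇒ jsr (J)
  [11:0] imm=6 = #6
[04] 71 00 → 0x7100
  op=0x7100>>12=0x7 ⇒ minus (RR)
  [11:10] rd=0 = R0
  [9:8] rs=1 = R1
[06] 85 3e → 0x853e
  op=0x853e>>12=0x8 ⇒ adi (RI)
  [11:10] rd=1 = R1
  [9:0] imm=318 = #318

adi R3, #144; jsr #6; minus R0, R1; adi R1, #318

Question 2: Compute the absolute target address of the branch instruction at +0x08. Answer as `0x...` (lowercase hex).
0x6002

off 0x08: read 90 00 as big → 0x9000
  top 4b → 0x9 → jsr [J]
  imm@[11:0]=0x0 ⇒ #0
  target = base 0x5ff8 + off 0x08 + 2 + imm 0 = 0x6002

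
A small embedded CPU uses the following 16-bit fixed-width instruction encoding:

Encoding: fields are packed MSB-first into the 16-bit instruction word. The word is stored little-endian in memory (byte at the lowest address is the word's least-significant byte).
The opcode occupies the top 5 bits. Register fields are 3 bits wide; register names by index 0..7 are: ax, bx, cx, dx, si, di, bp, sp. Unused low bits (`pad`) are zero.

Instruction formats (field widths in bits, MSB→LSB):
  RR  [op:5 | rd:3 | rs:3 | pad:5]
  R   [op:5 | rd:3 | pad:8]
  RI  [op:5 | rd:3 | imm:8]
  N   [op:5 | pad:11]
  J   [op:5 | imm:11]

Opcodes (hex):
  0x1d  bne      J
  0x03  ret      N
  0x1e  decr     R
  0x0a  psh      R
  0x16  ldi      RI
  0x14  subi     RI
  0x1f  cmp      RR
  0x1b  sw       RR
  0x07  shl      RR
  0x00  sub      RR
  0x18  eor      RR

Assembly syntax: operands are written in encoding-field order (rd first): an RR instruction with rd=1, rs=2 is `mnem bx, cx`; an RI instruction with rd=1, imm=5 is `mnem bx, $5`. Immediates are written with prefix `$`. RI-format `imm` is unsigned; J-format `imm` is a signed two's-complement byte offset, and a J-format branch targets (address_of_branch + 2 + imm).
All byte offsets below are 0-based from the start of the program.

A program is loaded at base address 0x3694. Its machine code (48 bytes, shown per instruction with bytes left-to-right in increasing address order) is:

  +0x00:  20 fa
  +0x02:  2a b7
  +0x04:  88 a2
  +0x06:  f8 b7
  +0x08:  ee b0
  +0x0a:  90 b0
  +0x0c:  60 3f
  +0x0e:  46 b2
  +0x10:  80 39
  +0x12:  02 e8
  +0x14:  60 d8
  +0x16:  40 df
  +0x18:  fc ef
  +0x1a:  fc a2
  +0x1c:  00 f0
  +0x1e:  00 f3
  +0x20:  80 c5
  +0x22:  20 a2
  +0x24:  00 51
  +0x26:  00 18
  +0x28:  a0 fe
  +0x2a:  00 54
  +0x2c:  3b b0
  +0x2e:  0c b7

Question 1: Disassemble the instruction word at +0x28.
@+28  little-endian(a0 fe) = 0xfea0
  opcode bits[15:11]=0x1f: cmp/RR
  rd@[10:8]=0x6 ⇒ bp
  rs@[7:5]=0x5 ⇒ di

cmp bp, di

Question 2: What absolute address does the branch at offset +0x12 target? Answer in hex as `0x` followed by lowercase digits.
off 0x12: read 02 e8 as little → 0xe802
  opcode bits[15:11]=0x1d: bne/J
  imm@[10:0]=0x2 ⇒ $2
  target = base 0x3694 + off 0x12 + 2 + imm 2 = 0x36aa

0x36aa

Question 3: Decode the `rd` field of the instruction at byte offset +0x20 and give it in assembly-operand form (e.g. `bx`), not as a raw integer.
off 0x20: read 80 c5 as little → 0xc580
  opcode bits[15:11]=0x18: eor/RR
  [10:8] rd=5 = di
  [7:5] rs=4 = si

di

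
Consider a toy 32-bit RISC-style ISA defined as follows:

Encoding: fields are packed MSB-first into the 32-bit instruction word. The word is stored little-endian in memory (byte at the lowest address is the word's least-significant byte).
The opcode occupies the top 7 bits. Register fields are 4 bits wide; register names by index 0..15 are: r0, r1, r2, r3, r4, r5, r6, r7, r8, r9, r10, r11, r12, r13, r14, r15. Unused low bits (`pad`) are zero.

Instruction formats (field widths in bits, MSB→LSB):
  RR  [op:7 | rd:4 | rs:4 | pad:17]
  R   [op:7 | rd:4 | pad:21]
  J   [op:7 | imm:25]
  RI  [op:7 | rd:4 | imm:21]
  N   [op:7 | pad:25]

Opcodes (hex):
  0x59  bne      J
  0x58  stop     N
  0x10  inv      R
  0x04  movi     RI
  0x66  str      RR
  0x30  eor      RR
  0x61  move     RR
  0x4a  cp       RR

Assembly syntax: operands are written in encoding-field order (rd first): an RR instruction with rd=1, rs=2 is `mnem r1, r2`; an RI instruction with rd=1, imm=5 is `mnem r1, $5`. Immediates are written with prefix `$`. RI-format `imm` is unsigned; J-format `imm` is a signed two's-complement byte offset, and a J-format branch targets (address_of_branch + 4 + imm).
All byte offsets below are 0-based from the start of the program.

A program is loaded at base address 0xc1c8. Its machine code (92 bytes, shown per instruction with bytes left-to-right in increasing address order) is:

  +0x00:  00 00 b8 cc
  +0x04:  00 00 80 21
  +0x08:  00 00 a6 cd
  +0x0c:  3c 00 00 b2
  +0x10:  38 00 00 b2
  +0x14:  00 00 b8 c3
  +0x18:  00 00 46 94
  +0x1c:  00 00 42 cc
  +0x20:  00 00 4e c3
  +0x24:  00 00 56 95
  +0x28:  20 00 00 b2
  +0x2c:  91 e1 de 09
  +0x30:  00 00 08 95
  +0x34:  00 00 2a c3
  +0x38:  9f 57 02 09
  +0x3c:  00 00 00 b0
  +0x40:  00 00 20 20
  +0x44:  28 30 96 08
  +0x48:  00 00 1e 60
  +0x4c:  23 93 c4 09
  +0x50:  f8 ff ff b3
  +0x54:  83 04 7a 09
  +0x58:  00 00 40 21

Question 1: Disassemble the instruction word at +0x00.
str r5, r12

[00] 00 00 b8 cc → 0xccb80000
  top 7b → 0x66 → str [RR]
  [24:21] rd=5 = r5
  [20:17] rs=12 = r12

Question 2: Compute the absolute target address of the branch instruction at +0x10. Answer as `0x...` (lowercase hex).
0xc214

@+10  little-endian(38 00 00 b2) = 0xb2000038
  op=0xb2000038>>25=0x59 ⇒ bne (J)
  [24:0] imm=56 = $56
  target = base 0xc1c8 + off 0x10 + 4 + imm 56 = 0xc214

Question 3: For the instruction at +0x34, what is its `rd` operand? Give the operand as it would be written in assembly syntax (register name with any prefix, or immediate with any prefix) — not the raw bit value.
+0x34: 00 00 2a c3 ⇒ word 0xc32a0000 (little)
  op=0xc32a0000>>25=0x61 ⇒ move (RR)
  rd@[24:21]=0x9 ⇒ r9
  rs@[20:17]=0x5 ⇒ r5

r9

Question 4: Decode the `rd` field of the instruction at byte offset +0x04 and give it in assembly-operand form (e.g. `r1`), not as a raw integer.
r12

@+04  little-endian(00 00 80 21) = 0x21800000
  op=0x21800000>>25=0x10 ⇒ inv (R)
  [24:21] rd=12 = r12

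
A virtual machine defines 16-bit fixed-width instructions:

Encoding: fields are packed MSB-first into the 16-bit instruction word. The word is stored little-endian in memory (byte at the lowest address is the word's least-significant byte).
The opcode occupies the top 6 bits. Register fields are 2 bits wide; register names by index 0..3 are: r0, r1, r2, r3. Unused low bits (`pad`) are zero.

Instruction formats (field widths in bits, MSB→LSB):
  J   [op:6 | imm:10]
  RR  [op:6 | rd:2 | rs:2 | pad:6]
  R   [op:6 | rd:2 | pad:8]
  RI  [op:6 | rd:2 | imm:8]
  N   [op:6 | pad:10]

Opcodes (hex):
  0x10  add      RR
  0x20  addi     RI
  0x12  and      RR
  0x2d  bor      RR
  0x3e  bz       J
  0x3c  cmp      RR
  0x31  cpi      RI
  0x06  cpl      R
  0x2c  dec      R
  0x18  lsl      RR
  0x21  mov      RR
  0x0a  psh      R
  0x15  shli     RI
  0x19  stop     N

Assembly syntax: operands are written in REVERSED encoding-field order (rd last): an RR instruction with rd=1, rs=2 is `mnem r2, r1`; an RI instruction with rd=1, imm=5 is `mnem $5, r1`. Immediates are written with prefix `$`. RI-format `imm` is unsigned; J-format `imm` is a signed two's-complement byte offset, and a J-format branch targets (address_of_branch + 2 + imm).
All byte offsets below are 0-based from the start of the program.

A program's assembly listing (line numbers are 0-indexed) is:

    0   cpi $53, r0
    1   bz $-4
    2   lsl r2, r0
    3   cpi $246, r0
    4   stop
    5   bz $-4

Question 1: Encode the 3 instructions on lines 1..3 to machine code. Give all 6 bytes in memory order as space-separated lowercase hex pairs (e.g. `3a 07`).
L1: bz op=0x3e:6|imm=-4:10 ⇒ 0xfbfc ⇒ little fc fb
L2: lsl op=0x18:6|rd=0:2|rs=2:2|pad=0:6 ⇒ 0x6080 ⇒ little 80 60
L3: cpi op=0x31:6|rd=0:2|imm=246:8 ⇒ 0xc4f6 ⇒ little f6 c4

fc fb 80 60 f6 c4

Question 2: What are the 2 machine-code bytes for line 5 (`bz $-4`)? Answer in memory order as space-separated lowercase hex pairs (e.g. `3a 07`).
line 5 (bz): pack op=0x3e:6|imm=-4:10 = 0xfbfc; little→ fc fb

fc fb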